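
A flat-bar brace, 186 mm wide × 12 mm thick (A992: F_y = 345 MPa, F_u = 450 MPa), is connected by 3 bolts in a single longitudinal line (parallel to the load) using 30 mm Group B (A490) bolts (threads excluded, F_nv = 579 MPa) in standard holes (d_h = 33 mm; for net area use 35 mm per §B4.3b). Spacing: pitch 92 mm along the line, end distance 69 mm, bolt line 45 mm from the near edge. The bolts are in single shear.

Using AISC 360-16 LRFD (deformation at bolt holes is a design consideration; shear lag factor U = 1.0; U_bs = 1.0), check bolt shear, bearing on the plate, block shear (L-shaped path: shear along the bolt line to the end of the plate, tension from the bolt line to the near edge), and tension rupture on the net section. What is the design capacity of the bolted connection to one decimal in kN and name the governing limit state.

Bolt shear: A_b = π(30)²/4 = 706.86 mm². φR_n = 0.75 × 579 × 706.86 × 3 × 1 = 920.9 kN.
Bearing (12 mm plate, F_u = 450 MPa): end bolts L_c = 69 − 33/2 = 52.5, R_n = min(1.2×52.5×12×450, 2.4×30×12×450) = 340.2 kN/bolt; interior L_c = 92 − 33 = 59, R_n = 382.32 kN/bolt. φR_n = 0.75 × (1×340.2 + 2×382.32) = 828.6 kN.
Block shear: shear path 1×[69+2×92] = 1×253 mm, A_gv = 3036, A_nv = 1×(253 − 2.5×35)×12 = 1986 mm²; tension to near edge: (45 − 0.5×35)×12 = 330 mm². R_n = min(0.6×450×1986, 0.6×345×3036) + 1.0×450×330 = min(536.22, 628.45) + 148.5 = 684.72 kN. φR_n = 0.75 × 684.72 = 513.5 kN.
Tension rupture (net): A_n = (186 − 1×35)×12 = 1812 mm² (U = 1.0, A_e = A_n). φR_n = 0.75 × 450 × 1812 = 611.6 kN.
Governing: min(920.9, 828.6, 513.5, 611.6) = 513.5 kN → block shear.

513.5 kN (block shear governs)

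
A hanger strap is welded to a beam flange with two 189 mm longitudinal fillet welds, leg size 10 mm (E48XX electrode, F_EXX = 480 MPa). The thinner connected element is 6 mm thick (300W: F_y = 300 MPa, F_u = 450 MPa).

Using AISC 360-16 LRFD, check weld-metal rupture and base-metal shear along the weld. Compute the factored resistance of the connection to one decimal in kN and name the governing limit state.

408.2 kN (base-metal shear governs)

Weld metal: throat = 0.707×10 = 7.07 mm, L = 2×189 = 378 mm. φR_n = 0.75 × 0.6 × 480 × 7.07 × 378 = 577.3 kN.
Base metal shear (6 mm plate): yield φR_n = 1.0×0.6×300×6×378 = 408.2 kN; rupture φR_n = 0.75×0.6×450×6×378 = 459.3 kN; take 408.2 kN (yield).
Governing: min(577.3, 408.2) = 408.2 kN → base-metal shear.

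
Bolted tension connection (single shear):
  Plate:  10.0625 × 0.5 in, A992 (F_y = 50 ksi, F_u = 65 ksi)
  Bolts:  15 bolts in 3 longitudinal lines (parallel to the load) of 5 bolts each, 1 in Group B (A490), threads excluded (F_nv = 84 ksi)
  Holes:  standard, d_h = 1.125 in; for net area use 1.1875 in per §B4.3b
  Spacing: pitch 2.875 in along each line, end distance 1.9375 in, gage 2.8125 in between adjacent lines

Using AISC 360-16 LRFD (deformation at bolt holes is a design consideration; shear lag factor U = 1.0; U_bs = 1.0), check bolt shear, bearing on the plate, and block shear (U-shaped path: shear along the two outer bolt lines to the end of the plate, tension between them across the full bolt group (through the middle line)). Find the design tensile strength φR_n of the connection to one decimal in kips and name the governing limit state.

Bolt shear: A_b = π(1)²/4 = 0.7854 in². φR_n = 0.75 × 84 × 0.7854 × 15 × 1 = 742.2 kips.
Bearing (0.5 in plate, F_u = 65 ksi): end bolts L_c = 1.9375 − 1.125/2 = 1.375, R_n = min(1.2×1.375×0.5×65, 2.4×1×0.5×65) = 53.625 kips/bolt; interior L_c = 2.875 − 1.125 = 1.75, R_n = 68.25 kips/bolt. φR_n = 0.75 × (3×53.625 + 12×68.25) = 734.9 kips.
Block shear: shear path 2×[1.9375+4×2.875] = 2×13.4375 in, A_gv = 13.438, A_nv = 2×(13.4375 − 4.5×1.1875)×0.5 = 8.0938 in²; tension across gage: (5.625 − 2×1.1875)×0.5 = 1.625 in². R_n = min(0.6×65×8.0938, 0.6×50×13.438) + 1.0×65×1.625 = min(315.66, 403.14) + 105.63 = 421.29 kips. φR_n = 0.75 × 421.29 = 316.0 kips.
Governing: min(742.2, 734.9, 316.0) = 316.0 kips → block shear.

316.0 kips (block shear governs)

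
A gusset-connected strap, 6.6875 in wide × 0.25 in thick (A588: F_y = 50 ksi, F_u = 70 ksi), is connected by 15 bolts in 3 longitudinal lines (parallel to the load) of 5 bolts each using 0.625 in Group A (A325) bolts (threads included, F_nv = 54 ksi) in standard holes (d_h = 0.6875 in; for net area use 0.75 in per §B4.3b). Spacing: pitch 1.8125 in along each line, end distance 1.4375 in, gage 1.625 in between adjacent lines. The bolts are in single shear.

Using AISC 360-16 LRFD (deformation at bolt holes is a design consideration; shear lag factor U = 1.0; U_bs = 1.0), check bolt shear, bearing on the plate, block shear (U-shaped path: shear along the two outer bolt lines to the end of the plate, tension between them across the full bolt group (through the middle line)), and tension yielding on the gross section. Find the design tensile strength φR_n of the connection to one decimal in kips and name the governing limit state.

Bolt shear: A_b = π(0.625)²/4 = 0.3068 in². φR_n = 0.75 × 54 × 0.3068 × 15 × 1 = 186.4 kips.
Bearing (0.25 in plate, F_u = 70 ksi): end bolts L_c = 1.4375 − 0.6875/2 = 1.09375, R_n = min(1.2×1.09375×0.25×70, 2.4×0.625×0.25×70) = 22.969 kips/bolt; interior L_c = 1.8125 − 0.6875 = 1.125, R_n = 23.625 kips/bolt. φR_n = 0.75 × (3×22.969 + 12×23.625) = 264.3 kips.
Block shear: shear path 2×[1.4375+4×1.8125] = 2×8.6875 in, A_gv = 4.3438, A_nv = 2×(8.6875 − 4.5×0.75)×0.25 = 2.6563 in²; tension across gage: (3.25 − 2×0.75)×0.25 = 0.4375 in². R_n = min(0.6×70×2.6563, 0.6×50×4.3438) + 1.0×70×0.4375 = min(111.56, 130.31) + 30.625 = 142.19 kips. φR_n = 0.75 × 142.19 = 106.6 kips.
Tension yield (gross): A_g = 6.6875×0.25 = 1.6719 in². φR_n = 0.90 × 50 × 1.6719 = 75.2 kips.
Governing: min(186.4, 264.3, 106.6, 75.2) = 75.2 kips → gross-section yield.

75.2 kips (gross-section yield governs)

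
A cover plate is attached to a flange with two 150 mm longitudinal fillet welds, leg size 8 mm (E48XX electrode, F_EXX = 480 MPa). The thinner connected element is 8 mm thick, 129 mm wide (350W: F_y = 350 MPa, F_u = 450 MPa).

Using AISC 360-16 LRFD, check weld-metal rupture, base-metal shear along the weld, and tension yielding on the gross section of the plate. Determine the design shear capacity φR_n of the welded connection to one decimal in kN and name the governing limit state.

Weld metal: throat = 0.707×8 = 5.656 mm, L = 2×150 = 300 mm. φR_n = 0.75 × 0.6 × 480 × 5.656 × 300 = 366.5 kN.
Base metal shear (8 mm plate): yield φR_n = 1.0×0.6×350×8×300 = 504.0 kN; rupture φR_n = 0.75×0.6×450×8×300 = 486.0 kN; take 486.0 kN (rupture).
Tension yield (gross): A_g = 129×8 = 1032 mm². φR_n = 0.90 × 350 × 1032 = 325.1 kN.
Governing: min(366.5, 486.0, 325.1) = 325.1 kN → gross-section yield.

325.1 kN (gross-section yield governs)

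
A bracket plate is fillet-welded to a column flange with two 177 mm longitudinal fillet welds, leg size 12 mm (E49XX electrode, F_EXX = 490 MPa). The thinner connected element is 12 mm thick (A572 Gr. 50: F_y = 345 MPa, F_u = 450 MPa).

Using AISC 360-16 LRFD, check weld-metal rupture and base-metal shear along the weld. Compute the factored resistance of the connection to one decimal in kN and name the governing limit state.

662.2 kN (weld metal governs)

Weld metal: throat = 0.707×12 = 8.484 mm, L = 2×177 = 354 mm. φR_n = 0.75 × 0.6 × 490 × 8.484 × 354 = 662.2 kN.
Base metal shear (12 mm plate): yield φR_n = 1.0×0.6×345×12×354 = 879.3 kN; rupture φR_n = 0.75×0.6×450×12×354 = 860.2 kN; take 860.2 kN (rupture).
Governing: min(662.2, 860.2) = 662.2 kN → weld metal.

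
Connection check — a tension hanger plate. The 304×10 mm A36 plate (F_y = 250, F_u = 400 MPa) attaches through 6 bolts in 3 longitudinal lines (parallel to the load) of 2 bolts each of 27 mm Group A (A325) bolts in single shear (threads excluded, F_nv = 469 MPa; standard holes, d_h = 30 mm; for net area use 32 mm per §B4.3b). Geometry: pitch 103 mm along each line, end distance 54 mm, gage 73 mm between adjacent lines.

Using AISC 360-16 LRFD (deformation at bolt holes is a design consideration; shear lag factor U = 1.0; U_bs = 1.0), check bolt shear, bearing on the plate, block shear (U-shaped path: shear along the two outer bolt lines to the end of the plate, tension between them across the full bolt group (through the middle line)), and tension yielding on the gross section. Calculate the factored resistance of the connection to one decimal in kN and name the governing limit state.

Bolt shear: A_b = π(27)²/4 = 572.56 mm². φR_n = 0.75 × 469 × 572.56 × 6 × 1 = 1208.4 kN.
Bearing (10 mm plate, F_u = 400 MPa): end bolts L_c = 54 − 30/2 = 39, R_n = min(1.2×39×10×400, 2.4×27×10×400) = 187.2 kN/bolt; interior L_c = 103 − 30 = 73, R_n = 259.2 kN/bolt. φR_n = 0.75 × (3×187.2 + 3×259.2) = 1004.4 kN.
Block shear: shear path 2×[54+1×103] = 2×157 mm, A_gv = 3140, A_nv = 2×(157 − 1.5×32)×10 = 2180 mm²; tension across gage: (146 − 2×32)×10 = 820 mm². R_n = min(0.6×400×2180, 0.6×250×3140) + 1.0×400×820 = min(523.2, 471) + 328 = 799 kN. φR_n = 0.75 × 799 = 599.3 kN.
Tension yield (gross): A_g = 304×10 = 3040 mm². φR_n = 0.90 × 250 × 3040 = 684.0 kN.
Governing: min(1208.4, 1004.4, 599.3, 684.0) = 599.3 kN → block shear.

599.3 kN (block shear governs)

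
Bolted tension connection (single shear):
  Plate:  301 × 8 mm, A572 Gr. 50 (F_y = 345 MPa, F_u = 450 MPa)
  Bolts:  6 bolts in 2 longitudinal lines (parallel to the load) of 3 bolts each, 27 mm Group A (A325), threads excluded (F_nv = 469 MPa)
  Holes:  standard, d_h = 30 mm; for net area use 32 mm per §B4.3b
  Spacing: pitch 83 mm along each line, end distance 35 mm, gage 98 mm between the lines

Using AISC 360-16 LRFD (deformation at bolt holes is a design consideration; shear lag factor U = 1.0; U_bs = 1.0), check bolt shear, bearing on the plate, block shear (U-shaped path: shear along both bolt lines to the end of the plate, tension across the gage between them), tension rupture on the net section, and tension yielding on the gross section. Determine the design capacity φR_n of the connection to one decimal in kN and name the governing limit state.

Bolt shear: A_b = π(27)²/4 = 572.56 mm². φR_n = 0.75 × 469 × 572.56 × 6 × 1 = 1208.4 kN.
Bearing (8 mm plate, F_u = 450 MPa): end bolts L_c = 35 − 30/2 = 20, R_n = min(1.2×20×8×450, 2.4×27×8×450) = 86.4 kN/bolt; interior L_c = 83 − 30 = 53, R_n = 228.96 kN/bolt. φR_n = 0.75 × (2×86.4 + 4×228.96) = 816.5 kN.
Block shear: shear path 2×[35+2×83] = 2×201 mm, A_gv = 3216, A_nv = 2×(201 − 2.5×32)×8 = 1936 mm²; tension across gage: (98 − 1×32)×8 = 528 mm². R_n = min(0.6×450×1936, 0.6×345×3216) + 1.0×450×528 = min(522.72, 665.71) + 237.6 = 760.32 kN. φR_n = 0.75 × 760.32 = 570.2 kN.
Tension rupture (net): A_n = (301 − 2×32)×8 = 1896 mm² (U = 1.0, A_e = A_n). φR_n = 0.75 × 450 × 1896 = 639.9 kN.
Tension yield (gross): A_g = 301×8 = 2408 mm². φR_n = 0.90 × 345 × 2408 = 747.7 kN.
Governing: min(1208.4, 816.5, 570.2, 639.9, 747.7) = 570.2 kN → block shear.

570.2 kN (block shear governs)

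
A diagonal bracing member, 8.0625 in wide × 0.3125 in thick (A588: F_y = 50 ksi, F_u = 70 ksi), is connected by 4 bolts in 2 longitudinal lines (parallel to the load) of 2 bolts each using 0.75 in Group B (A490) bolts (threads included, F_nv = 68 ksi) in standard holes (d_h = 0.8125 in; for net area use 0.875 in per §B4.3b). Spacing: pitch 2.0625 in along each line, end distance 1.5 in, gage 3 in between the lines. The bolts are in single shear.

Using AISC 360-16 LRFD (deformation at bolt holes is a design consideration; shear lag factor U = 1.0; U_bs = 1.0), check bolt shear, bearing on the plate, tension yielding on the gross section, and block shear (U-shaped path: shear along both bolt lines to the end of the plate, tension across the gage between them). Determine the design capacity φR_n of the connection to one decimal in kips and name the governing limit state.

Bolt shear: A_b = π(0.75)²/4 = 0.44179 in². φR_n = 0.75 × 68 × 0.44179 × 4 × 1 = 90.1 kips.
Bearing (0.3125 in plate, F_u = 70 ksi): end bolts L_c = 1.5 − 0.8125/2 = 1.09375, R_n = min(1.2×1.09375×0.3125×70, 2.4×0.75×0.3125×70) = 28.711 kips/bolt; interior L_c = 2.0625 − 0.8125 = 1.25, R_n = 32.813 kips/bolt. φR_n = 0.75 × (2×28.711 + 2×32.813) = 92.3 kips.
Tension yield (gross): A_g = 8.0625×0.3125 = 2.5195 in². φR_n = 0.90 × 50 × 2.5195 = 113.4 kips.
Block shear: shear path 2×[1.5+1×2.0625] = 2×3.5625 in, A_gv = 2.2266, A_nv = 2×(3.5625 − 1.5×0.875)×0.3125 = 1.4063 in²; tension across gage: (3 − 1×0.875)×0.3125 = 0.66406 in². R_n = min(0.6×70×1.4063, 0.6×50×2.2266) + 1.0×70×0.66406 = min(59.065, 66.798) + 46.484 = 105.55 kips. φR_n = 0.75 × 105.55 = 79.2 kips.
Governing: min(90.1, 92.3, 113.4, 79.2) = 79.2 kips → block shear.

79.2 kips (block shear governs)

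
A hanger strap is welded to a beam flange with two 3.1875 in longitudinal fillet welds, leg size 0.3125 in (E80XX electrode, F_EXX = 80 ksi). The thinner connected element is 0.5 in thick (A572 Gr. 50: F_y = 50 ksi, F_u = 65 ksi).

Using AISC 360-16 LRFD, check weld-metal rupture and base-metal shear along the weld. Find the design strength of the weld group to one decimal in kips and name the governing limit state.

50.7 kips (weld metal governs)

Weld metal: throat = 0.707×0.3125 = 0.22094 in, L = 2×3.1875 = 6.375 in. φR_n = 0.75 × 0.6 × 80 × 0.22094 × 6.375 = 50.7 kips.
Base metal shear (0.5 in plate): yield φR_n = 1.0×0.6×50×0.5×6.375 = 95.6 kips; rupture φR_n = 0.75×0.6×65×0.5×6.375 = 93.2 kips; take 93.2 kips (rupture).
Governing: min(50.7, 93.2) = 50.7 kips → weld metal.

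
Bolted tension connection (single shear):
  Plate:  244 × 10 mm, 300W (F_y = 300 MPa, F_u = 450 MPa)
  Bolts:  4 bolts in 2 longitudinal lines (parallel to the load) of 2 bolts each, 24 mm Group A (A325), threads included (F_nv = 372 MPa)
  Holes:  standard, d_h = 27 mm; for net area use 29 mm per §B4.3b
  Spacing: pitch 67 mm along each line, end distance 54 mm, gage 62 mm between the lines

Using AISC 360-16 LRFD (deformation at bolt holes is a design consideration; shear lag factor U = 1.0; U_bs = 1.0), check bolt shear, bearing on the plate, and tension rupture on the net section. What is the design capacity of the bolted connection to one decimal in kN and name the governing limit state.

504.9 kN (bolt shear governs)

Bolt shear: A_b = π(24)²/4 = 452.39 mm². φR_n = 0.75 × 372 × 452.39 × 4 × 1 = 504.9 kN.
Bearing (10 mm plate, F_u = 450 MPa): end bolts L_c = 54 − 27/2 = 40.5, R_n = min(1.2×40.5×10×450, 2.4×24×10×450) = 218.7 kN/bolt; interior L_c = 67 − 27 = 40, R_n = 216 kN/bolt. φR_n = 0.75 × (2×218.7 + 2×216) = 652.1 kN.
Tension rupture (net): A_n = (244 − 2×29)×10 = 1860 mm² (U = 1.0, A_e = A_n). φR_n = 0.75 × 450 × 1860 = 627.8 kN.
Governing: min(504.9, 652.1, 627.8) = 504.9 kN → bolt shear.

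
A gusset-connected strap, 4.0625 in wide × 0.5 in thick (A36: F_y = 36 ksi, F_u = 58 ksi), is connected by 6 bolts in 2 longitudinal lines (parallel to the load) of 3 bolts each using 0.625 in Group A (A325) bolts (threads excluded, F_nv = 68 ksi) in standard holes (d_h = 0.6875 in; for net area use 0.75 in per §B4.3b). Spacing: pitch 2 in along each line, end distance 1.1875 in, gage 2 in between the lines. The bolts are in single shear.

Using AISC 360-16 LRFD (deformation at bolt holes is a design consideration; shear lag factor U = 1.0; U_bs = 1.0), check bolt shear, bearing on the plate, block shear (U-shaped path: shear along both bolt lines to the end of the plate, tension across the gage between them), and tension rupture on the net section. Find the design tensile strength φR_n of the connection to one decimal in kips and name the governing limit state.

Bolt shear: A_b = π(0.625)²/4 = 0.3068 in². φR_n = 0.75 × 68 × 0.3068 × 6 × 1 = 93.9 kips.
Bearing (0.5 in plate, F_u = 58 ksi): end bolts L_c = 1.1875 − 0.6875/2 = 0.84375, R_n = min(1.2×0.84375×0.5×58, 2.4×0.625×0.5×58) = 29.363 kips/bolt; interior L_c = 2 − 0.6875 = 1.3125, R_n = 43.5 kips/bolt. φR_n = 0.75 × (2×29.363 + 4×43.5) = 174.5 kips.
Block shear: shear path 2×[1.1875+2×2] = 2×5.1875 in, A_gv = 5.1875, A_nv = 2×(5.1875 − 2.5×0.75)×0.5 = 3.3125 in²; tension across gage: (2 − 1×0.75)×0.5 = 0.625 in². R_n = min(0.6×58×3.3125, 0.6×36×5.1875) + 1.0×58×0.625 = min(115.28, 112.05) + 36.25 = 148.3 kips. φR_n = 0.75 × 148.3 = 111.2 kips.
Tension rupture (net): A_n = (4.0625 − 2×0.75)×0.5 = 1.2813 in² (U = 1.0, A_e = A_n). φR_n = 0.75 × 58 × 1.2813 = 55.7 kips.
Governing: min(93.9, 174.5, 111.2, 55.7) = 55.7 kips → net-section rupture.

55.7 kips (net-section rupture governs)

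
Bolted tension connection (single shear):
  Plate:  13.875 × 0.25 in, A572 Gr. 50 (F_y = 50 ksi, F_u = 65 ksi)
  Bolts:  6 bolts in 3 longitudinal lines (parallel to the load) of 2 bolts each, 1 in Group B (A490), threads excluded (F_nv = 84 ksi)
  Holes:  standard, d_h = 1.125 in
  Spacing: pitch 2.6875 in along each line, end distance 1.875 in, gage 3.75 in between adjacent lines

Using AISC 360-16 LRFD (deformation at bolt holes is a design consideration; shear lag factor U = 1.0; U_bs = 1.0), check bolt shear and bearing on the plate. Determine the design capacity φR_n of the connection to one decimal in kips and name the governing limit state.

Bolt shear: A_b = π(1)²/4 = 0.7854 in². φR_n = 0.75 × 84 × 0.7854 × 6 × 1 = 296.9 kips.
Bearing (0.25 in plate, F_u = 65 ksi): end bolts L_c = 1.875 − 1.125/2 = 1.3125, R_n = min(1.2×1.3125×0.25×65, 2.4×1×0.25×65) = 25.594 kips/bolt; interior L_c = 2.6875 − 1.125 = 1.5625, R_n = 30.469 kips/bolt. φR_n = 0.75 × (3×25.594 + 3×30.469) = 126.1 kips.
Governing: min(296.9, 126.1) = 126.1 kips → bearing.

126.1 kips (bearing governs)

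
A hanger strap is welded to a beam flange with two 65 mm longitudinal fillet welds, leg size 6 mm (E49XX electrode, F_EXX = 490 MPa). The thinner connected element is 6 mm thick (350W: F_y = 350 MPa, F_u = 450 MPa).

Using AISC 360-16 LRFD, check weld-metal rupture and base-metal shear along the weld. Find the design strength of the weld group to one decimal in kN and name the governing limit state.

Weld metal: throat = 0.707×6 = 4.242 mm, L = 2×65 = 130 mm. φR_n = 0.75 × 0.6 × 490 × 4.242 × 130 = 121.6 kN.
Base metal shear (6 mm plate): yield φR_n = 1.0×0.6×350×6×130 = 163.8 kN; rupture φR_n = 0.75×0.6×450×6×130 = 158.0 kN; take 158.0 kN (rupture).
Governing: min(121.6, 158.0) = 121.6 kN → weld metal.

121.6 kN (weld metal governs)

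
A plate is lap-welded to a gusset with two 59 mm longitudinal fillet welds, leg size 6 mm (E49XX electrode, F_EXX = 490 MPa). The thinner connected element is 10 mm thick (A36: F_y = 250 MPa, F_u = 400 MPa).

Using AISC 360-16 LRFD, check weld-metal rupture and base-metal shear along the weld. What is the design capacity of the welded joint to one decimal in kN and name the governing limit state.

110.4 kN (weld metal governs)

Weld metal: throat = 0.707×6 = 4.242 mm, L = 2×59 = 118 mm. φR_n = 0.75 × 0.6 × 490 × 4.242 × 118 = 110.4 kN.
Base metal shear (10 mm plate): yield φR_n = 1.0×0.6×250×10×118 = 177.0 kN; rupture φR_n = 0.75×0.6×400×10×118 = 212.4 kN; take 177.0 kN (yield).
Governing: min(110.4, 177.0) = 110.4 kN → weld metal.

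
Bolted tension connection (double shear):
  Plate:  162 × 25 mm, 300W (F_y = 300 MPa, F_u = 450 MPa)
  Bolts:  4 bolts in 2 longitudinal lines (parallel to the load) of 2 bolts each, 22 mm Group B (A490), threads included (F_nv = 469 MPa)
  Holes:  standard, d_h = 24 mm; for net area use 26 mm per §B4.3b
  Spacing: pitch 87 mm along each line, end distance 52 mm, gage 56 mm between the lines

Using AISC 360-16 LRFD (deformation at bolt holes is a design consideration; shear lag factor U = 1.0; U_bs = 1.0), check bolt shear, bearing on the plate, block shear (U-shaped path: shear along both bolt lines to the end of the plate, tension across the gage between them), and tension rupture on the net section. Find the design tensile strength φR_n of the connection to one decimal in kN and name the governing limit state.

Bolt shear: A_b = π(22)²/4 = 380.13 mm². φR_n = 0.75 × 469 × 380.13 × 4 × 2 = 1069.7 kN.
Bearing (25 mm plate, F_u = 450 MPa): end bolts L_c = 52 − 24/2 = 40, R_n = min(1.2×40×25×450, 2.4×22×25×450) = 540 kN/bolt; interior L_c = 87 − 24 = 63, R_n = 594 kN/bolt. φR_n = 0.75 × (2×540 + 2×594) = 1701.0 kN.
Block shear: shear path 2×[52+1×87] = 2×139 mm, A_gv = 6950, A_nv = 2×(139 − 1.5×26)×25 = 5000 mm²; tension across gage: (56 − 1×26)×25 = 750 mm². R_n = min(0.6×450×5000, 0.6×300×6950) + 1.0×450×750 = min(1350, 1251) + 337.5 = 1588.5 kN. φR_n = 0.75 × 1588.5 = 1191.4 kN.
Tension rupture (net): A_n = (162 − 2×26)×25 = 2750 mm² (U = 1.0, A_e = A_n). φR_n = 0.75 × 450 × 2750 = 928.1 kN.
Governing: min(1069.7, 1701.0, 1191.4, 928.1) = 928.1 kN → net-section rupture.

928.1 kN (net-section rupture governs)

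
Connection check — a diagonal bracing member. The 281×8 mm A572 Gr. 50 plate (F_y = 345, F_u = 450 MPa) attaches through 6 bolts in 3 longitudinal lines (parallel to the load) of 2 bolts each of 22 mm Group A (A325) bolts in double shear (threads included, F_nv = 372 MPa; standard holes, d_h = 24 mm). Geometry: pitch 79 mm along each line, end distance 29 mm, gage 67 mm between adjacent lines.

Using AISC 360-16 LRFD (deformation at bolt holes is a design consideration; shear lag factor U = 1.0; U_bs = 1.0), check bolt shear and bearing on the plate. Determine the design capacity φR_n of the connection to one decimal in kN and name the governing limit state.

592.9 kN (bearing governs)

Bolt shear: A_b = π(22)²/4 = 380.13 mm². φR_n = 0.75 × 372 × 380.13 × 6 × 2 = 1272.7 kN.
Bearing (8 mm plate, F_u = 450 MPa): end bolts L_c = 29 − 24/2 = 17, R_n = min(1.2×17×8×450, 2.4×22×8×450) = 73.44 kN/bolt; interior L_c = 79 − 24 = 55, R_n = 190.08 kN/bolt. φR_n = 0.75 × (3×73.44 + 3×190.08) = 592.9 kN.
Governing: min(1272.7, 592.9) = 592.9 kN → bearing.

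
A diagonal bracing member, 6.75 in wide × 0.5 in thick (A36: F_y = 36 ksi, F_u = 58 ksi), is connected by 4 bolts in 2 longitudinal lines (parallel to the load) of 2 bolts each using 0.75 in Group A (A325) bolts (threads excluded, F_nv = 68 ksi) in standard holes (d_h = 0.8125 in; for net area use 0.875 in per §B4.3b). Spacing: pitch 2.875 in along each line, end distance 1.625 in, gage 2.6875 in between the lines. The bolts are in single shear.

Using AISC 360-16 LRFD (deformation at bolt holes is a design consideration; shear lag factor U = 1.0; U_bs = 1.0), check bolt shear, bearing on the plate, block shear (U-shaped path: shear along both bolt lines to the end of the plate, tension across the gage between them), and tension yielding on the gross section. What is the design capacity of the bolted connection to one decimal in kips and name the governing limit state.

Bolt shear: A_b = π(0.75)²/4 = 0.44179 in². φR_n = 0.75 × 68 × 0.44179 × 4 × 1 = 90.1 kips.
Bearing (0.5 in plate, F_u = 58 ksi): end bolts L_c = 1.625 − 0.8125/2 = 1.21875, R_n = min(1.2×1.21875×0.5×58, 2.4×0.75×0.5×58) = 42.413 kips/bolt; interior L_c = 2.875 − 0.8125 = 2.0625, R_n = 52.2 kips/bolt. φR_n = 0.75 × (2×42.413 + 2×52.2) = 141.9 kips.
Block shear: shear path 2×[1.625+1×2.875] = 2×4.5 in, A_gv = 4.5, A_nv = 2×(4.5 − 1.5×0.875)×0.5 = 3.1875 in²; tension across gage: (2.6875 − 1×0.875)×0.5 = 0.90625 in². R_n = min(0.6×58×3.1875, 0.6×36×4.5) + 1.0×58×0.90625 = min(110.93, 97.2) + 52.563 = 149.76 kips. φR_n = 0.75 × 149.76 = 112.3 kips.
Tension yield (gross): A_g = 6.75×0.5 = 3.375 in². φR_n = 0.90 × 36 × 3.375 = 109.4 kips.
Governing: min(90.1, 141.9, 112.3, 109.4) = 90.1 kips → bolt shear.

90.1 kips (bolt shear governs)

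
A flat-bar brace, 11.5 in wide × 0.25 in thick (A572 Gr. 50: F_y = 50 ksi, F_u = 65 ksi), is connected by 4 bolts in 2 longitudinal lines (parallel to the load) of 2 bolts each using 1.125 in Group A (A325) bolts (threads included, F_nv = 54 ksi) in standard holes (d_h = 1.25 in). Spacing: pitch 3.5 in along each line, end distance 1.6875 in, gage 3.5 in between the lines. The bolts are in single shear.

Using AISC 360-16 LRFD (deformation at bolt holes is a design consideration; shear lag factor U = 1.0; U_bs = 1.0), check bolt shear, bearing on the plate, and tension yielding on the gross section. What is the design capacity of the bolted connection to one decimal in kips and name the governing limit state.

96.9 kips (bearing governs)

Bolt shear: A_b = π(1.125)²/4 = 0.99402 in². φR_n = 0.75 × 54 × 0.99402 × 4 × 1 = 161.0 kips.
Bearing (0.25 in plate, F_u = 65 ksi): end bolts L_c = 1.6875 − 1.25/2 = 1.0625, R_n = min(1.2×1.0625×0.25×65, 2.4×1.125×0.25×65) = 20.719 kips/bolt; interior L_c = 3.5 − 1.25 = 2.25, R_n = 43.875 kips/bolt. φR_n = 0.75 × (2×20.719 + 2×43.875) = 96.9 kips.
Tension yield (gross): A_g = 11.5×0.25 = 2.875 in². φR_n = 0.90 × 50 × 2.875 = 129.4 kips.
Governing: min(161.0, 96.9, 129.4) = 96.9 kips → bearing.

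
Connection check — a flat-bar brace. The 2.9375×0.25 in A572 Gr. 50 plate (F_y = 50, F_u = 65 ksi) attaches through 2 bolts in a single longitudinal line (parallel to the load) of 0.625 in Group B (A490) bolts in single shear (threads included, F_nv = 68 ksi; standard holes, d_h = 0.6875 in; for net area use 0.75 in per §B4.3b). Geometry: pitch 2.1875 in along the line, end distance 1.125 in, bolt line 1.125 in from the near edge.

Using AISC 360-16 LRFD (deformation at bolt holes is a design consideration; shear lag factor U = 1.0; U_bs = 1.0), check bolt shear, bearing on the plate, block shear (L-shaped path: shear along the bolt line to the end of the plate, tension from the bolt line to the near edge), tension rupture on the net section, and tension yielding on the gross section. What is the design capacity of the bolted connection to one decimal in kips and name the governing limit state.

Bolt shear: A_b = π(0.625)²/4 = 0.3068 in². φR_n = 0.75 × 68 × 0.3068 × 2 × 1 = 31.3 kips.
Bearing (0.25 in plate, F_u = 65 ksi): end bolts L_c = 1.125 − 0.6875/2 = 0.78125, R_n = min(1.2×0.78125×0.25×65, 2.4×0.625×0.25×65) = 15.234 kips/bolt; interior L_c = 2.1875 − 0.6875 = 1.5, R_n = 24.375 kips/bolt. φR_n = 0.75 × (1×15.234 + 1×24.375) = 29.7 kips.
Block shear: shear path 1×[1.125+1×2.1875] = 1×3.3125 in, A_gv = 0.82813, A_nv = 1×(3.3125 − 1.5×0.75)×0.25 = 0.54688 in²; tension to near edge: (1.125 − 0.5×0.75)×0.25 = 0.1875 in². R_n = min(0.6×65×0.54688, 0.6×50×0.82813) + 1.0×65×0.1875 = min(21.328, 24.844) + 12.188 = 33.516 kips. φR_n = 0.75 × 33.516 = 25.1 kips.
Tension rupture (net): A_n = (2.9375 − 1×0.75)×0.25 = 0.54688 in² (U = 1.0, A_e = A_n). φR_n = 0.75 × 65 × 0.54688 = 26.7 kips.
Tension yield (gross): A_g = 2.9375×0.25 = 0.73438 in². φR_n = 0.90 × 50 × 0.73438 = 33.0 kips.
Governing: min(31.3, 29.7, 25.1, 26.7, 33.0) = 25.1 kips → block shear.

25.1 kips (block shear governs)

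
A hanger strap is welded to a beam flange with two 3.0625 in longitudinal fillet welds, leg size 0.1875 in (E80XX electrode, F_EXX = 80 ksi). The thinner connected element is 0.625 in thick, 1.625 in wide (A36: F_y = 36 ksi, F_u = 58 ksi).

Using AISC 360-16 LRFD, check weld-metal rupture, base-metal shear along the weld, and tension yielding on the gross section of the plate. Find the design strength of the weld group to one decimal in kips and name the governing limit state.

29.2 kips (weld metal governs)

Weld metal: throat = 0.707×0.1875 = 0.13256 in, L = 2×3.0625 = 6.125 in. φR_n = 0.75 × 0.6 × 80 × 0.13256 × 6.125 = 29.2 kips.
Base metal shear (0.625 in plate): yield φR_n = 1.0×0.6×36×0.625×6.125 = 82.7 kips; rupture φR_n = 0.75×0.6×58×0.625×6.125 = 99.9 kips; take 82.7 kips (yield).
Tension yield (gross): A_g = 1.625×0.625 = 1.0156 in². φR_n = 0.90 × 36 × 1.0156 = 32.9 kips.
Governing: min(29.2, 82.7, 32.9) = 29.2 kips → weld metal.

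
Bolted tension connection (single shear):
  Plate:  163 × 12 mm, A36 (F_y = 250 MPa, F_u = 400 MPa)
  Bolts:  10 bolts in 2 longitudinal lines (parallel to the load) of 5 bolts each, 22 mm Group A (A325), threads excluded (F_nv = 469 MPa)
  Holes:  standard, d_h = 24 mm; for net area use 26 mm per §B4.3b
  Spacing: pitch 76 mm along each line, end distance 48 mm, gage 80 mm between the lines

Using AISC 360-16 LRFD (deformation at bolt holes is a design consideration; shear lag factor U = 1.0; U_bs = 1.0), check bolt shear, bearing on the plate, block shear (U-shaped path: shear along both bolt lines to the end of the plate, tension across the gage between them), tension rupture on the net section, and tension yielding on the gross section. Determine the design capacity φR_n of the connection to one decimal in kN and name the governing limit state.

Bolt shear: A_b = π(22)²/4 = 380.13 mm². φR_n = 0.75 × 469 × 380.13 × 10 × 1 = 1337.1 kN.
Bearing (12 mm plate, F_u = 400 MPa): end bolts L_c = 48 − 24/2 = 36, R_n = min(1.2×36×12×400, 2.4×22×12×400) = 207.36 kN/bolt; interior L_c = 76 − 24 = 52, R_n = 253.44 kN/bolt. φR_n = 0.75 × (2×207.36 + 8×253.44) = 1831.7 kN.
Block shear: shear path 2×[48+4×76] = 2×352 mm, A_gv = 8448, A_nv = 2×(352 − 4.5×26)×12 = 5640 mm²; tension across gage: (80 − 1×26)×12 = 648 mm². R_n = min(0.6×400×5640, 0.6×250×8448) + 1.0×400×648 = min(1353.6, 1267.2) + 259.2 = 1526.4 kN. φR_n = 0.75 × 1526.4 = 1144.8 kN.
Tension rupture (net): A_n = (163 − 2×26)×12 = 1332 mm² (U = 1.0, A_e = A_n). φR_n = 0.75 × 400 × 1332 = 399.6 kN.
Tension yield (gross): A_g = 163×12 = 1956 mm². φR_n = 0.90 × 250 × 1956 = 440.1 kN.
Governing: min(1337.1, 1831.7, 1144.8, 399.6, 440.1) = 399.6 kN → net-section rupture.

399.6 kN (net-section rupture governs)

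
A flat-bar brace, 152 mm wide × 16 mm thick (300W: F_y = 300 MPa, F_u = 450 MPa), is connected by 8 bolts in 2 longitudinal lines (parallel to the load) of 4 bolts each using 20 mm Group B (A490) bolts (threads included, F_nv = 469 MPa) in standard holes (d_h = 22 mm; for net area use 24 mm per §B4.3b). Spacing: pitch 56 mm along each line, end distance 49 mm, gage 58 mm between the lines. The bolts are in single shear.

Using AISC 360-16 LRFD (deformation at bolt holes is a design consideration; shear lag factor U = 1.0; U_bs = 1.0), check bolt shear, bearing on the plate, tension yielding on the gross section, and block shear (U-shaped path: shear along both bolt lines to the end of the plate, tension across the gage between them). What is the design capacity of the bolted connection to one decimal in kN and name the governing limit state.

Bolt shear: A_b = π(20)²/4 = 314.16 mm². φR_n = 0.75 × 469 × 314.16 × 8 × 1 = 884.0 kN.
Bearing (16 mm plate, F_u = 450 MPa): end bolts L_c = 49 − 22/2 = 38, R_n = min(1.2×38×16×450, 2.4×20×16×450) = 328.32 kN/bolt; interior L_c = 56 − 22 = 34, R_n = 293.76 kN/bolt. φR_n = 0.75 × (2×328.32 + 6×293.76) = 1814.4 kN.
Tension yield (gross): A_g = 152×16 = 2432 mm². φR_n = 0.90 × 300 × 2432 = 656.6 kN.
Block shear: shear path 2×[49+3×56] = 2×217 mm, A_gv = 6944, A_nv = 2×(217 − 3.5×24)×16 = 4256 mm²; tension across gage: (58 − 1×24)×16 = 544 mm². R_n = min(0.6×450×4256, 0.6×300×6944) + 1.0×450×544 = min(1149.1, 1249.9) + 244.8 = 1393.9 kN. φR_n = 0.75 × 1393.9 = 1045.4 kN.
Governing: min(884.0, 1814.4, 656.6, 1045.4) = 656.6 kN → gross-section yield.

656.6 kN (gross-section yield governs)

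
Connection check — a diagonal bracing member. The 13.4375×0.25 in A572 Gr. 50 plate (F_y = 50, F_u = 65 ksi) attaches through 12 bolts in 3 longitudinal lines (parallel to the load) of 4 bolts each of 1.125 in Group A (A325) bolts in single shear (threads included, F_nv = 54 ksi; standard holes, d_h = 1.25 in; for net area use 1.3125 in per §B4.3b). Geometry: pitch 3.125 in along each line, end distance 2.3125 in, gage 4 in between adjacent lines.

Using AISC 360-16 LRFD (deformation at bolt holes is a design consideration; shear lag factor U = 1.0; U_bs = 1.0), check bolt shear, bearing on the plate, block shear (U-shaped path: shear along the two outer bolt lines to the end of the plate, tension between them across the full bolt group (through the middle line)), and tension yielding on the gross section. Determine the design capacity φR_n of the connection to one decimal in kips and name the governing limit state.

151.2 kips (gross-section yield governs)

Bolt shear: A_b = π(1.125)²/4 = 0.99402 in². φR_n = 0.75 × 54 × 0.99402 × 12 × 1 = 483.1 kips.
Bearing (0.25 in plate, F_u = 65 ksi): end bolts L_c = 2.3125 − 1.25/2 = 1.6875, R_n = min(1.2×1.6875×0.25×65, 2.4×1.125×0.25×65) = 32.906 kips/bolt; interior L_c = 3.125 − 1.25 = 1.875, R_n = 36.563 kips/bolt. φR_n = 0.75 × (3×32.906 + 9×36.563) = 320.8 kips.
Block shear: shear path 2×[2.3125+3×3.125] = 2×11.6875 in, A_gv = 5.8438, A_nv = 2×(11.6875 − 3.5×1.3125)×0.25 = 3.5469 in²; tension across gage: (8 − 2×1.3125)×0.25 = 1.3438 in². R_n = min(0.6×65×3.5469, 0.6×50×5.8438) + 1.0×65×1.3438 = min(138.33, 175.31) + 87.347 = 225.68 kips. φR_n = 0.75 × 225.68 = 169.3 kips.
Tension yield (gross): A_g = 13.4375×0.25 = 3.3594 in². φR_n = 0.90 × 50 × 3.3594 = 151.2 kips.
Governing: min(483.1, 320.8, 169.3, 151.2) = 151.2 kips → gross-section yield.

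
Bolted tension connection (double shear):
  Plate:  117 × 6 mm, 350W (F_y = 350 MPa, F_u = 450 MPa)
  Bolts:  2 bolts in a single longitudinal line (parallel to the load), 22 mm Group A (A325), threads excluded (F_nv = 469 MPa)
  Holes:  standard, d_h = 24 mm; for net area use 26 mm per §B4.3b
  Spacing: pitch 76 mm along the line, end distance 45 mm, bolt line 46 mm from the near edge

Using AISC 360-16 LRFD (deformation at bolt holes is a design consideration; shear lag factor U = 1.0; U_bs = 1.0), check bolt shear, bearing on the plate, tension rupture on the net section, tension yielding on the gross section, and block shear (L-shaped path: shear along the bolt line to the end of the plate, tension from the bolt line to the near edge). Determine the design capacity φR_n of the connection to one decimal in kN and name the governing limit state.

Bolt shear: A_b = π(22)²/4 = 380.13 mm². φR_n = 0.75 × 469 × 380.13 × 2 × 2 = 534.8 kN.
Bearing (6 mm plate, F_u = 450 MPa): end bolts L_c = 45 − 24/2 = 33, R_n = min(1.2×33×6×450, 2.4×22×6×450) = 106.92 kN/bolt; interior L_c = 76 − 24 = 52, R_n = 142.56 kN/bolt. φR_n = 0.75 × (1×106.92 + 1×142.56) = 187.1 kN.
Tension rupture (net): A_n = (117 − 1×26)×6 = 546 mm² (U = 1.0, A_e = A_n). φR_n = 0.75 × 450 × 546 = 184.3 kN.
Tension yield (gross): A_g = 117×6 = 702 mm². φR_n = 0.90 × 350 × 702 = 221.1 kN.
Block shear: shear path 1×[45+1×76] = 1×121 mm, A_gv = 726, A_nv = 1×(121 − 1.5×26)×6 = 492 mm²; tension to near edge: (46 − 0.5×26)×6 = 198 mm². R_n = min(0.6×450×492, 0.6×350×726) + 1.0×450×198 = min(132.84, 152.46) + 89.1 = 221.94 kN. φR_n = 0.75 × 221.94 = 166.5 kN.
Governing: min(534.8, 187.1, 184.3, 221.1, 166.5) = 166.5 kN → block shear.

166.5 kN (block shear governs)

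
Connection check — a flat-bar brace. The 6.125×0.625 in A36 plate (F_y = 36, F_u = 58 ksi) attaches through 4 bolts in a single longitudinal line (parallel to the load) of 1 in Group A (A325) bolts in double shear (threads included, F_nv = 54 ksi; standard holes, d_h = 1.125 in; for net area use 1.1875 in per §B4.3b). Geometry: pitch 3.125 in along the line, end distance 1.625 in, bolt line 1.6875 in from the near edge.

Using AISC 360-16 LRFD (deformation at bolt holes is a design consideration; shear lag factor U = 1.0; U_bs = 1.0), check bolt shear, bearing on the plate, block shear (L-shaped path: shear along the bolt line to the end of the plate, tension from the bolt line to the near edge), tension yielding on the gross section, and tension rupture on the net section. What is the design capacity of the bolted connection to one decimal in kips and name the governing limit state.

Bolt shear: A_b = π(1)²/4 = 0.7854 in². φR_n = 0.75 × 54 × 0.7854 × 4 × 2 = 254.5 kips.
Bearing (0.625 in plate, F_u = 58 ksi): end bolts L_c = 1.625 − 1.125/2 = 1.0625, R_n = min(1.2×1.0625×0.625×58, 2.4×1×0.625×58) = 46.219 kips/bolt; interior L_c = 3.125 − 1.125 = 2, R_n = 87 kips/bolt. φR_n = 0.75 × (1×46.219 + 3×87) = 230.4 kips.
Block shear: shear path 1×[1.625+3×3.125] = 1×11 in, A_gv = 6.875, A_nv = 1×(11 − 3.5×1.1875)×0.625 = 4.2773 in²; tension to near edge: (1.6875 − 0.5×1.1875)×0.625 = 0.68359 in². R_n = min(0.6×58×4.2773, 0.6×36×6.875) + 1.0×58×0.68359 = min(148.85, 148.5) + 39.648 = 188.15 kips. φR_n = 0.75 × 188.15 = 141.1 kips.
Tension yield (gross): A_g = 6.125×0.625 = 3.8281 in². φR_n = 0.90 × 36 × 3.8281 = 124.0 kips.
Tension rupture (net): A_n = (6.125 − 1×1.1875)×0.625 = 3.0859 in² (U = 1.0, A_e = A_n). φR_n = 0.75 × 58 × 3.0859 = 134.2 kips.
Governing: min(254.5, 230.4, 141.1, 124.0, 134.2) = 124.0 kips → gross-section yield.

124.0 kips (gross-section yield governs)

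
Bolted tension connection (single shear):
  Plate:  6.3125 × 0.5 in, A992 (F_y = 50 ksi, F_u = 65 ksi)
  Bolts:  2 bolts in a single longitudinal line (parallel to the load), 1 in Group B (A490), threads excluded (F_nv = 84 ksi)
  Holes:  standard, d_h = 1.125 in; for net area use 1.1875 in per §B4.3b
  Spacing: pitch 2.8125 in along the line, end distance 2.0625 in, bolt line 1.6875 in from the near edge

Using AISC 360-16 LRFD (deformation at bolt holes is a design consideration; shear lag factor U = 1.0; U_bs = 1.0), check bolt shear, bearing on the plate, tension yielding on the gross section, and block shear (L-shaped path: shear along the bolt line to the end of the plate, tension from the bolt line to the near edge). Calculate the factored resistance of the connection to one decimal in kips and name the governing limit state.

Bolt shear: A_b = π(1)²/4 = 0.7854 in². φR_n = 0.75 × 84 × 0.7854 × 2 × 1 = 99.0 kips.
Bearing (0.5 in plate, F_u = 65 ksi): end bolts L_c = 2.0625 − 1.125/2 = 1.5, R_n = min(1.2×1.5×0.5×65, 2.4×1×0.5×65) = 58.5 kips/bolt; interior L_c = 2.8125 − 1.125 = 1.6875, R_n = 65.813 kips/bolt. φR_n = 0.75 × (1×58.5 + 1×65.813) = 93.2 kips.
Tension yield (gross): A_g = 6.3125×0.5 = 3.1563 in². φR_n = 0.90 × 50 × 3.1563 = 142.0 kips.
Block shear: shear path 1×[2.0625+1×2.8125] = 1×4.875 in, A_gv = 2.4375, A_nv = 1×(4.875 − 1.5×1.1875)×0.5 = 1.5469 in²; tension to near edge: (1.6875 − 0.5×1.1875)×0.5 = 0.54688 in². R_n = min(0.6×65×1.5469, 0.6×50×2.4375) + 1.0×65×0.54688 = min(60.329, 73.125) + 35.547 = 95.876 kips. φR_n = 0.75 × 95.876 = 71.9 kips.
Governing: min(99.0, 93.2, 142.0, 71.9) = 71.9 kips → block shear.

71.9 kips (block shear governs)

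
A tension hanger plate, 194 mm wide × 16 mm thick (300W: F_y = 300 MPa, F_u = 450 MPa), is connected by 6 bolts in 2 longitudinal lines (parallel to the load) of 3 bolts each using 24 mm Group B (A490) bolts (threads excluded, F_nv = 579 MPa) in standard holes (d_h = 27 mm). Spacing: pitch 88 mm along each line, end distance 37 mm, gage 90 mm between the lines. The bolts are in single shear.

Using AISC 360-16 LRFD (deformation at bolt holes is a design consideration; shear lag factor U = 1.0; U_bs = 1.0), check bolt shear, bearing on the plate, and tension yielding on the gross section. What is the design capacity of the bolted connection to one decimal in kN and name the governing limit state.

Bolt shear: A_b = π(24)²/4 = 452.39 mm². φR_n = 0.75 × 579 × 452.39 × 6 × 1 = 1178.7 kN.
Bearing (16 mm plate, F_u = 450 MPa): end bolts L_c = 37 − 27/2 = 23.5, R_n = min(1.2×23.5×16×450, 2.4×24×16×450) = 203.04 kN/bolt; interior L_c = 88 − 27 = 61, R_n = 414.72 kN/bolt. φR_n = 0.75 × (2×203.04 + 4×414.72) = 1548.7 kN.
Tension yield (gross): A_g = 194×16 = 3104 mm². φR_n = 0.90 × 300 × 3104 = 838.1 kN.
Governing: min(1178.7, 1548.7, 838.1) = 838.1 kN → gross-section yield.

838.1 kN (gross-section yield governs)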